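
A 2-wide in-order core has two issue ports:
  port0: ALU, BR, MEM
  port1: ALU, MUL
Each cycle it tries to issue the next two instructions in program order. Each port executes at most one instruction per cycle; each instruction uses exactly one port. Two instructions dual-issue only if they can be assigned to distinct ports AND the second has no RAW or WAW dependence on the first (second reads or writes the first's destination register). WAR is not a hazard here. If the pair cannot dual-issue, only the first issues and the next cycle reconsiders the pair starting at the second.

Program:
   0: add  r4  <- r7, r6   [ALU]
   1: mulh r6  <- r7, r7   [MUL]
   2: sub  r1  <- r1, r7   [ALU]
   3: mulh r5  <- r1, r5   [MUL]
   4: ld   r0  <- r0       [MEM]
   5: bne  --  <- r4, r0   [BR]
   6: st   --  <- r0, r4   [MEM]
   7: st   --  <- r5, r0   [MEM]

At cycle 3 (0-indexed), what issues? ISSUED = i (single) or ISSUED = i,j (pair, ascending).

#0 head=0: add.ALU+mulh.MUL i0,i1 2-wide
#1 head=2: sub.ALU i2 RAW r1
#2 head=3: mulh.MUL+ld.MEM i3,i4 2-wide
#3 head=5: bne.BR i5 no-port BR/MEM
#4 head=6: st.MEM i6 no-port MEM/MEM
#5 head=7: st.MEM i7 tail

ISSUED = 5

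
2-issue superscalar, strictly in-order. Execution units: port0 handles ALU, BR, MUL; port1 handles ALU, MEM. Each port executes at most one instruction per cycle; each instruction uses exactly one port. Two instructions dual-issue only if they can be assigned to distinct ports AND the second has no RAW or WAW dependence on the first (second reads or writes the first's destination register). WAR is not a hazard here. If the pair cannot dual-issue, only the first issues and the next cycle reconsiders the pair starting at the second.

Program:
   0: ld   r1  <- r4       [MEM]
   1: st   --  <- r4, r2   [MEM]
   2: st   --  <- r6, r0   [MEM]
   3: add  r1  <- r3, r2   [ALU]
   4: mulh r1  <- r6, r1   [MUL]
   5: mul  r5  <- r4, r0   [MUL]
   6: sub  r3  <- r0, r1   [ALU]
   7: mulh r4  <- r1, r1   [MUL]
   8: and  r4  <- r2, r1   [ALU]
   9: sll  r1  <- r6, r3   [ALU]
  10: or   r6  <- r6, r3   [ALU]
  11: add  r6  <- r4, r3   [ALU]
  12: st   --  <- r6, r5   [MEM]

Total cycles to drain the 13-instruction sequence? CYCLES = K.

0. ld.MEM @i0  | no-port MEM/MEM
1. st.MEM @i1  | no-port MEM/MEM
2. st.MEM add.ALU @i2+i3  | 2-wide
3. mulh.MUL @i4  | no-port MUL/MUL
4. mul.MUL sub.ALU @i5+i6  | 2-wide
5. mulh.MUL @i7  | WAW r4
6. and.ALU sll.ALU @i8+i9  | 2-wide
7. or.ALU @i10  | WAW r6
8. add.ALU @i11  | RAW r6
9. st.MEM @i12  | tail

CYCLES = 10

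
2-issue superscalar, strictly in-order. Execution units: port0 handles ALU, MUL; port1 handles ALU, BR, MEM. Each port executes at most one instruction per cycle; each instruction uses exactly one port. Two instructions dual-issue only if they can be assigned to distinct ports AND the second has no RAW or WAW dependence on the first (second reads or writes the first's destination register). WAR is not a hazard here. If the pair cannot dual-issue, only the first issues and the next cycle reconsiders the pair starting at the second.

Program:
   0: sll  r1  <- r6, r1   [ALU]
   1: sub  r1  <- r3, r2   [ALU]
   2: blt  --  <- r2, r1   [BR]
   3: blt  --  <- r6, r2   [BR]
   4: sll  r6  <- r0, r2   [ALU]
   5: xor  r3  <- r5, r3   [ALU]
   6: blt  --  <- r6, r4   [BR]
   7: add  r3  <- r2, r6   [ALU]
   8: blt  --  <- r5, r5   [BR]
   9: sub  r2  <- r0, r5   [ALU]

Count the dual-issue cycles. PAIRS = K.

#0 head=0: sll i0 WAW r1
#1 head=1: sub i1 RAW r1
#2 head=2: blt i2 no-port BR/BR
#3 head=3: blt+sll i3+i4 pair
#4 head=5: xor+blt i5+i6 pair
#5 head=7: add+blt i7+i8 pair
#6 head=9: sub i9 tail

PAIRS = 3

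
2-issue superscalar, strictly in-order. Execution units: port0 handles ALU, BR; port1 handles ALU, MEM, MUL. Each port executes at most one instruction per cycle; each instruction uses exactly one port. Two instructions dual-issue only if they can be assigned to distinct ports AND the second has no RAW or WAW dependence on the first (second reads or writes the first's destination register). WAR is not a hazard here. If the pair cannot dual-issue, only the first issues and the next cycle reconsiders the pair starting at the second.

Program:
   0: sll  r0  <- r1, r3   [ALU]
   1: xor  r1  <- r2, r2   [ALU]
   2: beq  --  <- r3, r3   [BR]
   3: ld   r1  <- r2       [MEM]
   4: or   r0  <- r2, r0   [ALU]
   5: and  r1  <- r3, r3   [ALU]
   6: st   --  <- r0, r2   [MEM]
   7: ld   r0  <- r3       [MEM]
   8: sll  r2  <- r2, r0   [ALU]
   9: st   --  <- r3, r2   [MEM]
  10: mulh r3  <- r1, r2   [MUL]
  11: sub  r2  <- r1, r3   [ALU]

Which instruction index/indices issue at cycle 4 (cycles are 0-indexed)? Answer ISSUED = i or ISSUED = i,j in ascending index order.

ISSUED = 7

t=0 i0+i1:sll.ALU xor.ALU ; dual
t=1 i2+i3:beq.BR ld.MEM ; dual
t=2 i4+i5:or.ALU and.ALU ; dual
t=3 i6:st.MEM ; no-port MEM/MEM
t=4 i7:ld.MEM ; RAW r0
t=5 i8:sll.ALU ; RAW r2
t=6 i9:st.MEM ; no-port MEM/MUL
t=7 i10:mulh.MUL ; RAW r3
t=8 i11:sub.ALU ; tail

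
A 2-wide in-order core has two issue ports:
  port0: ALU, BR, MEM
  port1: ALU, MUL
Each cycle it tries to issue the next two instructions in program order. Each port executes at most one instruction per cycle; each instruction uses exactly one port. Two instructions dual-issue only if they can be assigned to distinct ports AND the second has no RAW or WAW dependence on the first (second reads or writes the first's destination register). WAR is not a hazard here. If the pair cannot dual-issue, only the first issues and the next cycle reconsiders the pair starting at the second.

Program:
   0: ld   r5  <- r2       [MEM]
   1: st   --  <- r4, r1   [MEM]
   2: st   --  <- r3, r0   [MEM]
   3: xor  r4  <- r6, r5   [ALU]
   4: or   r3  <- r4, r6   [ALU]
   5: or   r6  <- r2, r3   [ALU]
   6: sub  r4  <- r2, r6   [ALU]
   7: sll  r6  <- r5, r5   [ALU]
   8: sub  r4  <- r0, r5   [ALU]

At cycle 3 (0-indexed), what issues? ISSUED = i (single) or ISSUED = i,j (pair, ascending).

t=0 i0:ld ; no-port MEM/MEM
t=1 i1:st ; no-port MEM/MEM
t=2 i2/i3:st+xor ; dual
t=3 i4:or ; RAW r3
t=4 i5:or ; RAW r6
t=5 i6/i7:sub+sll ; dual
t=6 i8:sub ; tail

ISSUED = 4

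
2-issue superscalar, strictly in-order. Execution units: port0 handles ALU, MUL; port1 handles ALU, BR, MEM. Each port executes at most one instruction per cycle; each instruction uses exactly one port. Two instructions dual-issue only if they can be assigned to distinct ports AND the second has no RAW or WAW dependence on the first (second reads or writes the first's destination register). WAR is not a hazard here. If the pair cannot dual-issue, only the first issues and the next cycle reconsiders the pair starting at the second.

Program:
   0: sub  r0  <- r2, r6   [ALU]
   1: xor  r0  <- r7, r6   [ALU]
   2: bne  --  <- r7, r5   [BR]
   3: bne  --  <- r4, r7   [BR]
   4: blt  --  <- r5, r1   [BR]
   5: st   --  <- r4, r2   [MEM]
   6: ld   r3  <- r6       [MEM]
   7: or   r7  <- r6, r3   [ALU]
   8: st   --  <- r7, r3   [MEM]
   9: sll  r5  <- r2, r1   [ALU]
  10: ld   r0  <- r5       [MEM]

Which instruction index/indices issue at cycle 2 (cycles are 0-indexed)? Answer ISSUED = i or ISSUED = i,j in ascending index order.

ISSUED = 3

#0 head=0: sub i0 WAW r0
#1 head=1: xor;bne i1&i2 pair
#2 head=3: bne i3 no-port BR/BR
#3 head=4: blt i4 no-port BR/MEM
#4 head=5: st i5 no-port MEM/MEM
#5 head=6: ld i6 RAW r3
#6 head=7: or i7 RAW r7
#7 head=8: st;sll i8&i9 pair
#8 head=10: ld i10 tail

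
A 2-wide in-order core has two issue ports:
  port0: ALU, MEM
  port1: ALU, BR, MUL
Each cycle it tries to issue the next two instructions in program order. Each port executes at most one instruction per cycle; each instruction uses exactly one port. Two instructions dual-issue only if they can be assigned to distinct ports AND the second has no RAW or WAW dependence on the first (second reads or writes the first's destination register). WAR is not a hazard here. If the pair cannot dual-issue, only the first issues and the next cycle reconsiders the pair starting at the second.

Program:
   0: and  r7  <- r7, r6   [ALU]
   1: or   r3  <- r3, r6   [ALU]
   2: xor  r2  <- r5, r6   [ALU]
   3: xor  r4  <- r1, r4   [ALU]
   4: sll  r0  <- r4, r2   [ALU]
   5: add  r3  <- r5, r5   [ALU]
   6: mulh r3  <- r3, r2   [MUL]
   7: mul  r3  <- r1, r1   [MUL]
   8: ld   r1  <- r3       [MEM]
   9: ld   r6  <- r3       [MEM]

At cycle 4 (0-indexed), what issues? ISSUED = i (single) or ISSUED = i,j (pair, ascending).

c0: i0,i1 and;or  dual
c1: i2,i3 xor;xor  dual
c2: i4,i5 sll;add  dual
c3: i6 mulh  no-port MUL/MUL
c4: i7 mul  RAW r3
c5: i8 ld  no-port MEM/MEM
c6: i9 ld  tail

ISSUED = 7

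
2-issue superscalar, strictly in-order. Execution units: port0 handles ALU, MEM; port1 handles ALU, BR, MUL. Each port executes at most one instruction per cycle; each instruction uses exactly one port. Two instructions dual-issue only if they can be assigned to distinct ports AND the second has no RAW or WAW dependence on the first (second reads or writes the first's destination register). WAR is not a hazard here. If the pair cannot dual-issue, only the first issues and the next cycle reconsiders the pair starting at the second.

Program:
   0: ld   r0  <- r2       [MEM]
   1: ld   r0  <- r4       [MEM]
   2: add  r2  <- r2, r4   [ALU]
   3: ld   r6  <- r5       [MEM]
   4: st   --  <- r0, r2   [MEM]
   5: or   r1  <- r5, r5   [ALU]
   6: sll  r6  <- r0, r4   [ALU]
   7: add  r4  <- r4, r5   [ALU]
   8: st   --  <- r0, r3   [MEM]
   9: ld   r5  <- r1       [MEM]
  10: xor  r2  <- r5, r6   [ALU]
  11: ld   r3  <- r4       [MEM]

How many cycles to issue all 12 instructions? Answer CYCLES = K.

CYCLES = 8

[0] i0  ld.MEM  -- no-port MEM/MEM
[1] i1,i2  ld.MEM/add.ALU  -- dual
[2] i3  ld.MEM  -- no-port MEM/MEM
[3] i4,i5  st.MEM/or.ALU  -- dual
[4] i6,i7  sll.ALU/add.ALU  -- dual
[5] i8  st.MEM  -- no-port MEM/MEM
[6] i9  ld.MEM  -- RAW r5
[7] i10,i11  xor.ALU/ld.MEM  -- dual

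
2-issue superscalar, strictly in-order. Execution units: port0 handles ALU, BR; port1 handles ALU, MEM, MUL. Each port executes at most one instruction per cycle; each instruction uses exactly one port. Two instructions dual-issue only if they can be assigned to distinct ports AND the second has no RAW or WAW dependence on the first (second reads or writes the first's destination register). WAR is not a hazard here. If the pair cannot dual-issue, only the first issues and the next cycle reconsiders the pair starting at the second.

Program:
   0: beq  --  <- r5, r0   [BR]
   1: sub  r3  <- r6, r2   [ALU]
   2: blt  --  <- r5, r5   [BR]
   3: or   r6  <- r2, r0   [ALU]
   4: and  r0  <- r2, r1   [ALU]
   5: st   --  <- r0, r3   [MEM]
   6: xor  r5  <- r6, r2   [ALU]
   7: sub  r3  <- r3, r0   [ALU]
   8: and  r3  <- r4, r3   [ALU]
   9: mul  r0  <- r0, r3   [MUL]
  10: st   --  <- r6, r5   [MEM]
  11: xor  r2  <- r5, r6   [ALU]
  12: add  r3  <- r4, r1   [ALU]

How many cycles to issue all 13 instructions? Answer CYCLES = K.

CYCLES = 9

#0 head=0: beq.BR/sub.ALU i0,i1 pair
#1 head=2: blt.BR/or.ALU i2,i3 pair
#2 head=4: and.ALU i4 RAW r0
#3 head=5: st.MEM/xor.ALU i5,i6 pair
#4 head=7: sub.ALU i7 RAW+WAW r3
#5 head=8: and.ALU i8 RAW r3
#6 head=9: mul.MUL i9 no-port MUL/MEM
#7 head=10: st.MEM/xor.ALU i10,i11 pair
#8 head=12: add.ALU i12 tail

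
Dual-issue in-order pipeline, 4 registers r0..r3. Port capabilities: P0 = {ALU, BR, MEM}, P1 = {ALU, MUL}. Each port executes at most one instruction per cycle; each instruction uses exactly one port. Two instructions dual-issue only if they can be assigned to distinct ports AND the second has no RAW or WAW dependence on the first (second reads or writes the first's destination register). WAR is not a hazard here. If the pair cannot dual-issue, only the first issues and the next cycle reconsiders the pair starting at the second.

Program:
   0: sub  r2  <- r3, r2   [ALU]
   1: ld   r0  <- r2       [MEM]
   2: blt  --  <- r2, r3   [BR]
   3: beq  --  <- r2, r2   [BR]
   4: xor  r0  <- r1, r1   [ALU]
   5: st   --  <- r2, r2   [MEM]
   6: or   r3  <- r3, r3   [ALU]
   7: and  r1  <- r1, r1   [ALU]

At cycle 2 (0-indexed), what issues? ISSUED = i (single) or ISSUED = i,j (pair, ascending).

ISSUED = 2

  cy0 -> i0 (sub) RAW r2
  cy1 -> i1 (ld) no-port MEM/BR
  cy2 -> i2 (blt) no-port BR/BR
  cy3 -> i3+i4 (beq xor) pair
  cy4 -> i5+i6 (st or) pair
  cy5 -> i7 (and) tail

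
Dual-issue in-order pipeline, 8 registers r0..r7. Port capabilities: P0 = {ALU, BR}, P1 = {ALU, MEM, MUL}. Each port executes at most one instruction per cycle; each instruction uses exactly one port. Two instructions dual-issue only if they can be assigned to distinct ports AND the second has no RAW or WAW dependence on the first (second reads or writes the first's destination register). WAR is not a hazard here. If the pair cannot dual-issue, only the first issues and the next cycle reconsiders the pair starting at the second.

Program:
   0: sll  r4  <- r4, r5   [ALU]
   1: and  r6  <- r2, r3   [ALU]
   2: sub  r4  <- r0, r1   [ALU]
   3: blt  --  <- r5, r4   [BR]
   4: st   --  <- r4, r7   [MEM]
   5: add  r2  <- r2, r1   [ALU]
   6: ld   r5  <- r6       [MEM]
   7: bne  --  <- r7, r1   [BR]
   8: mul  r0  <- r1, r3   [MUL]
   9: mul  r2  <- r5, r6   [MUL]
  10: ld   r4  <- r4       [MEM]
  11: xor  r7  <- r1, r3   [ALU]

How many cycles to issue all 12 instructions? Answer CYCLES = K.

c0: i0,i1 sll.ALU+and.ALU  pair
c1: i2 sub.ALU  RAW r4
c2: i3,i4 blt.BR+st.MEM  pair
c3: i5,i6 add.ALU+ld.MEM  pair
c4: i7,i8 bne.BR+mul.MUL  pair
c5: i9 mul.MUL  no-port MUL/MEM
c6: i10,i11 ld.MEM+xor.ALU  pair

CYCLES = 7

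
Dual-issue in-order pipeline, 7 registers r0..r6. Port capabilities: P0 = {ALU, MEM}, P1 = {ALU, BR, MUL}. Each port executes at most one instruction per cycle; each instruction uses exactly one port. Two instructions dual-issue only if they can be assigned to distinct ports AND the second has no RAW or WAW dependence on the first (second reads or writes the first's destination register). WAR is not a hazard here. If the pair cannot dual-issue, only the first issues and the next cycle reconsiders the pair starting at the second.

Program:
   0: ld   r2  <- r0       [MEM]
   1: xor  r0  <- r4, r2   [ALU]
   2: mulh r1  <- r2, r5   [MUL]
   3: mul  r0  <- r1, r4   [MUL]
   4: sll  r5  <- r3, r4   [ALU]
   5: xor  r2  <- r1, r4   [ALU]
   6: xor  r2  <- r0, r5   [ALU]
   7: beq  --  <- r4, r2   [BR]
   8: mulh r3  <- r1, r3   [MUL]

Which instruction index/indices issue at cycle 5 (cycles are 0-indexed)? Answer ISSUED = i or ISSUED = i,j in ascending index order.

ISSUED = 7

t=0 i0:ld ; RAW r2
t=1 i1/i2:xor+mulh ; pair
t=2 i3/i4:mul+sll ; pair
t=3 i5:xor ; WAW r2
t=4 i6:xor ; RAW r2
t=5 i7:beq ; no-port BR/MUL
t=6 i8:mulh ; tail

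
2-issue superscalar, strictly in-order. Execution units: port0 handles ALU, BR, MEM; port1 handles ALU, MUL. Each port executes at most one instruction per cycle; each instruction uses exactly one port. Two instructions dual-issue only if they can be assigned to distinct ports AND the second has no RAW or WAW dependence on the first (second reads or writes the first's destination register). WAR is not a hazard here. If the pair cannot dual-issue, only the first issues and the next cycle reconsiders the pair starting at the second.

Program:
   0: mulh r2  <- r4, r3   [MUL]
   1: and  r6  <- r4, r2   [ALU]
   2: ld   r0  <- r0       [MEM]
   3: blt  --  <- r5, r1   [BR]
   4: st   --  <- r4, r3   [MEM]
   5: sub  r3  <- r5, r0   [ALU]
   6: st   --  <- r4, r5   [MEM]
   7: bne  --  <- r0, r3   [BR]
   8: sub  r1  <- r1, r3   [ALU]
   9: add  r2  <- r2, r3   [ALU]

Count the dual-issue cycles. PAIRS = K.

PAIRS = 3

[0] i0  mulh  -- RAW r2
[1] i1/i2  and ld  -- pair
[2] i3  blt  -- no-port BR/MEM
[3] i4/i5  st sub  -- pair
[4] i6  st  -- no-port MEM/BR
[5] i7/i8  bne sub  -- pair
[6] i9  add  -- tail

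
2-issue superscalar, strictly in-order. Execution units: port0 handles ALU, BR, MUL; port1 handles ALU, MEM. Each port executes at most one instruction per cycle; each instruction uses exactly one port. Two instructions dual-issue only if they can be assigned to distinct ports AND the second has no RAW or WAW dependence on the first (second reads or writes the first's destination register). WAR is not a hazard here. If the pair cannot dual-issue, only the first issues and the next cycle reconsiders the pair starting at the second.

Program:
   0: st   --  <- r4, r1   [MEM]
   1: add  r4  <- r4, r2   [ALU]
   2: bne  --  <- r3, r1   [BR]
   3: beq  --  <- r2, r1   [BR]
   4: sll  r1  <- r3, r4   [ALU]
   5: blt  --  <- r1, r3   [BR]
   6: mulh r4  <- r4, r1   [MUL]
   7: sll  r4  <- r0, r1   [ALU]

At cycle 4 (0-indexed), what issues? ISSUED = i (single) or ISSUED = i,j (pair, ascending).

ISSUED = 6

  cy0 -> i0&i1 (st+add) dual
  cy1 -> i2 (bne) no-port BR/BR
  cy2 -> i3&i4 (beq+sll) dual
  cy3 -> i5 (blt) no-port BR/MUL
  cy4 -> i6 (mulh) WAW r4
  cy5 -> i7 (sll) tail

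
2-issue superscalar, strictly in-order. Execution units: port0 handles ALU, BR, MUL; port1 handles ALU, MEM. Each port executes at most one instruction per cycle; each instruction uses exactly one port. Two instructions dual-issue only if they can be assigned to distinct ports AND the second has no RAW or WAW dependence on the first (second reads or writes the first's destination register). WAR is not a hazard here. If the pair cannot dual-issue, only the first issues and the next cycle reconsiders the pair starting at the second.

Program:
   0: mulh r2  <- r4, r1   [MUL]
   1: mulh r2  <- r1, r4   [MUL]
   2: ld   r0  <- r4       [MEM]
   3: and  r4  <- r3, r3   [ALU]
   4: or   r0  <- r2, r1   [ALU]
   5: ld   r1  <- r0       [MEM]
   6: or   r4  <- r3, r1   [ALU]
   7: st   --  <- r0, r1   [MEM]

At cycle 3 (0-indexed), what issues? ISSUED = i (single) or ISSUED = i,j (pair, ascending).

ISSUED = 5

#0 head=0: mulh i0 no-port MUL/MUL
#1 head=1: mulh ld i1&i2 dual
#2 head=3: and or i3&i4 dual
#3 head=5: ld i5 RAW r1
#4 head=6: or st i6&i7 dual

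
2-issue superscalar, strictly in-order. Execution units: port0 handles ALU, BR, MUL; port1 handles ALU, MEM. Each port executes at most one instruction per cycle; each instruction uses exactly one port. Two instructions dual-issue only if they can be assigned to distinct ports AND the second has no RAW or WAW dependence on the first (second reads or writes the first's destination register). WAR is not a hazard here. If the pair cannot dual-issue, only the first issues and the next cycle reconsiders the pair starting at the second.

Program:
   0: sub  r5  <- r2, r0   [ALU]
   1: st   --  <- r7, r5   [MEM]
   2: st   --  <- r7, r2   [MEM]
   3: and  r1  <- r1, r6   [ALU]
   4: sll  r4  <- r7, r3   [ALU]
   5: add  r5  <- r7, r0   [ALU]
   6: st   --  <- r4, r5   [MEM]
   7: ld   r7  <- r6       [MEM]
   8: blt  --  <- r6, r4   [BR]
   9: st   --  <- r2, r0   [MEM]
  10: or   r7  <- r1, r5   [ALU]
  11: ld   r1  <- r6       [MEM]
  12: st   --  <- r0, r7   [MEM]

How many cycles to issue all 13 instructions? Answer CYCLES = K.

  cy0 -> i0 (sub) RAW r5
  cy1 -> i1 (st) no-port MEM/MEM
  cy2 -> i2,i3 (st;and) dual
  cy3 -> i4,i5 (sll;add) dual
  cy4 -> i6 (st) no-port MEM/MEM
  cy5 -> i7,i8 (ld;blt) dual
  cy6 -> i9,i10 (st;or) dual
  cy7 -> i11 (ld) no-port MEM/MEM
  cy8 -> i12 (st) tail

CYCLES = 9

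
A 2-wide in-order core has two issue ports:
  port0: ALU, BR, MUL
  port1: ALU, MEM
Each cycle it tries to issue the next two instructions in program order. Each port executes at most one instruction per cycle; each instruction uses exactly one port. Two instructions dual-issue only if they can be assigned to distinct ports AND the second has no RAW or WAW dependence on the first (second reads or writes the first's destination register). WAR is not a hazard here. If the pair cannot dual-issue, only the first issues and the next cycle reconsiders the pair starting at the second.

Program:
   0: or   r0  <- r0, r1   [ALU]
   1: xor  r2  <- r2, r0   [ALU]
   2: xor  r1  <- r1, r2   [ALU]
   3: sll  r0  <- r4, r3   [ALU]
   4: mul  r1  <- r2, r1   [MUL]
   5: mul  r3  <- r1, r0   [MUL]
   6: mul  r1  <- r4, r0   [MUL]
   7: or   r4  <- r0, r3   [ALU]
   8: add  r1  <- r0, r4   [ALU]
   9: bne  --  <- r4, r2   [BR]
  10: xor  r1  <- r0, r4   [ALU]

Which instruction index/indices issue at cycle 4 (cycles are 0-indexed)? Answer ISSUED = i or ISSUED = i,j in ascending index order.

ISSUED = 5

0. or.ALU @i0  | RAW r0
1. xor.ALU @i1  | RAW r2
2. xor.ALU sll.ALU @i2,i3  | dual
3. mul.MUL @i4  | no-port MUL/MUL
4. mul.MUL @i5  | no-port MUL/MUL
5. mul.MUL or.ALU @i6,i7  | dual
6. add.ALU bne.BR @i8,i9  | dual
7. xor.ALU @i10  | tail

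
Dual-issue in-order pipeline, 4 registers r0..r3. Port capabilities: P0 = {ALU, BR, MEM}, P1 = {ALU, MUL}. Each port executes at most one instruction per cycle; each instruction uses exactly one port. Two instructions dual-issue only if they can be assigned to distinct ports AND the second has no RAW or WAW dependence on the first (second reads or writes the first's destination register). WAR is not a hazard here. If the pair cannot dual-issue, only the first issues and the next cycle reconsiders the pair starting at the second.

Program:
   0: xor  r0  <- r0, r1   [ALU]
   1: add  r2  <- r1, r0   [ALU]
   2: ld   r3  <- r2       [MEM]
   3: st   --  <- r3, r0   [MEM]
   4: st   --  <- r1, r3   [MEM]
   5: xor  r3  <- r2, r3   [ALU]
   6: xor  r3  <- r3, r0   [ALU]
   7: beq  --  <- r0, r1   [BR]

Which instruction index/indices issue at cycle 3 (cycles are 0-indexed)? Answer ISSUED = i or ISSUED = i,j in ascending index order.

c0: i0 xor.ALU  RAW r0
c1: i1 add.ALU  RAW r2
c2: i2 ld.MEM  no-port MEM/MEM
c3: i3 st.MEM  no-port MEM/MEM
c4: i4,i5 st.MEM xor.ALU  pair
c5: i6,i7 xor.ALU beq.BR  pair

ISSUED = 3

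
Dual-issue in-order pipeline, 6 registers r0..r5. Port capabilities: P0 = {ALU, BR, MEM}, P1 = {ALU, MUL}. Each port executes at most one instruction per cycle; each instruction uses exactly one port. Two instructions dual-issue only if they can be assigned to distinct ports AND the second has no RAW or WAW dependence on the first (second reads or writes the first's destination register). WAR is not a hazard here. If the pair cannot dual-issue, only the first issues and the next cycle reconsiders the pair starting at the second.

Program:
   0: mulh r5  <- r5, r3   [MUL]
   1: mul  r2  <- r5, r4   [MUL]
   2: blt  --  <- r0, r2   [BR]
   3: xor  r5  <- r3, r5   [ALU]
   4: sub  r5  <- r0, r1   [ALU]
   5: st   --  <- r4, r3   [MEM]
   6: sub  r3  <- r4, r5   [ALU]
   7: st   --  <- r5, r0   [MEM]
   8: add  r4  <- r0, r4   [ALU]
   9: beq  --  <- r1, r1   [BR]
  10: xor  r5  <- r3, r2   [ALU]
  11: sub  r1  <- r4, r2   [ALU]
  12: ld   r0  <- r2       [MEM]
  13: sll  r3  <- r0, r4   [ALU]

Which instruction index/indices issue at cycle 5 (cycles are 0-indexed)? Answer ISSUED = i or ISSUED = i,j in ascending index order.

ISSUED = 8,9

#0 head=0: mulh.MUL i0 no-port MUL/MUL
#1 head=1: mul.MUL i1 RAW r2
#2 head=2: blt.BR/xor.ALU i2/i3 pair
#3 head=4: sub.ALU/st.MEM i4/i5 pair
#4 head=6: sub.ALU/st.MEM i6/i7 pair
#5 head=8: add.ALU/beq.BR i8/i9 pair
#6 head=10: xor.ALU/sub.ALU i10/i11 pair
#7 head=12: ld.MEM i12 RAW r0
#8 head=13: sll.ALU i13 tail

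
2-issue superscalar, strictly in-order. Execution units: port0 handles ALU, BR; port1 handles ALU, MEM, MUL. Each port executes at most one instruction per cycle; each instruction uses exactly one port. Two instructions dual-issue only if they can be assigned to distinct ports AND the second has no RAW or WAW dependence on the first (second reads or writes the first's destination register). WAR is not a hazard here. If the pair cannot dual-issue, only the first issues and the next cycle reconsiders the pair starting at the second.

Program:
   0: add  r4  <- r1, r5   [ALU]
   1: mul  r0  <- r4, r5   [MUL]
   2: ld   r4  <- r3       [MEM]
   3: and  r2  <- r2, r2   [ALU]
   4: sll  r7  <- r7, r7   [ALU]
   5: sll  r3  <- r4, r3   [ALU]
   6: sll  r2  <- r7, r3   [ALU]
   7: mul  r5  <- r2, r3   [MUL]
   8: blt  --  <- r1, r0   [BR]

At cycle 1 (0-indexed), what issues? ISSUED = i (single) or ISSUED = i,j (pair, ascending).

ISSUED = 1

c0: i0 add.ALU  RAW r4
c1: i1 mul.MUL  no-port MUL/MEM
c2: i2/i3 ld.MEM+and.ALU  dual
c3: i4/i5 sll.ALU+sll.ALU  dual
c4: i6 sll.ALU  RAW r2
c5: i7/i8 mul.MUL+blt.BR  dual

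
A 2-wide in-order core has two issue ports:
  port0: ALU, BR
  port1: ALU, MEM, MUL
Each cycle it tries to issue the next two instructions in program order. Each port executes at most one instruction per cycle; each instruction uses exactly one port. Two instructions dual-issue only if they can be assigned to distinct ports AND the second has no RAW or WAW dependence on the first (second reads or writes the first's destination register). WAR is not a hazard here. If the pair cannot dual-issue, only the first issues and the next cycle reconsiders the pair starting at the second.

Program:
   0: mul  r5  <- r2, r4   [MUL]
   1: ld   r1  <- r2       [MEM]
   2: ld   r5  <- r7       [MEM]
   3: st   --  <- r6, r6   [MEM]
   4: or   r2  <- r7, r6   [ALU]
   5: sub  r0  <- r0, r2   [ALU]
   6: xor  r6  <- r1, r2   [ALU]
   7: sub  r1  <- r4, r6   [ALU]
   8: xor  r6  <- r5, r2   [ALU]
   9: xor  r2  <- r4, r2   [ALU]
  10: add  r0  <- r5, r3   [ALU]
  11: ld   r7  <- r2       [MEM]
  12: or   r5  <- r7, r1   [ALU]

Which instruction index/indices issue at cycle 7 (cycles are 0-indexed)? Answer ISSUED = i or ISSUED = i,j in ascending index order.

0. mul.MUL @i0  | no-port MUL/MEM
1. ld.MEM @i1  | no-port MEM/MEM
2. ld.MEM @i2  | no-port MEM/MEM
3. st.MEM+or.ALU @i3,i4  | 2-wide
4. sub.ALU+xor.ALU @i5,i6  | 2-wide
5. sub.ALU+xor.ALU @i7,i8  | 2-wide
6. xor.ALU+add.ALU @i9,i10  | 2-wide
7. ld.MEM @i11  | RAW r7
8. or.ALU @i12  | tail

ISSUED = 11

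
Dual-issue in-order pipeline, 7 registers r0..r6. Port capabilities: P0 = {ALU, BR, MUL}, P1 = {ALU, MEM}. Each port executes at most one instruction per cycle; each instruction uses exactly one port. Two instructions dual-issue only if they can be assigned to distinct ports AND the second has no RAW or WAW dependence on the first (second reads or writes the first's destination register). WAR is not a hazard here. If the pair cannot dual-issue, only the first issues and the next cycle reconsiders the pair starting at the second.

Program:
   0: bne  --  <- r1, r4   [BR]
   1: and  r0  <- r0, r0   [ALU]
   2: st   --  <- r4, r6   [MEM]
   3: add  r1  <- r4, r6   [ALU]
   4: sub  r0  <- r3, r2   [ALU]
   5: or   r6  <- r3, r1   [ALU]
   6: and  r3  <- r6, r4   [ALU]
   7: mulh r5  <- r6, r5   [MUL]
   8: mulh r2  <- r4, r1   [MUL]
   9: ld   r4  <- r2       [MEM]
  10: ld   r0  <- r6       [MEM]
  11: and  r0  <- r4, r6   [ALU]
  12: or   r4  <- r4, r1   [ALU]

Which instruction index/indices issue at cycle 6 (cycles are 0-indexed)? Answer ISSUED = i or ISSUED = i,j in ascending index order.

0. bne;and @i0/i1  | dual
1. st;add @i2/i3  | dual
2. sub;or @i4/i5  | dual
3. and;mulh @i6/i7  | dual
4. mulh @i8  | RAW r2
5. ld @i9  | no-port MEM/MEM
6. ld @i10  | WAW r0
7. and;or @i11/i12  | dual

ISSUED = 10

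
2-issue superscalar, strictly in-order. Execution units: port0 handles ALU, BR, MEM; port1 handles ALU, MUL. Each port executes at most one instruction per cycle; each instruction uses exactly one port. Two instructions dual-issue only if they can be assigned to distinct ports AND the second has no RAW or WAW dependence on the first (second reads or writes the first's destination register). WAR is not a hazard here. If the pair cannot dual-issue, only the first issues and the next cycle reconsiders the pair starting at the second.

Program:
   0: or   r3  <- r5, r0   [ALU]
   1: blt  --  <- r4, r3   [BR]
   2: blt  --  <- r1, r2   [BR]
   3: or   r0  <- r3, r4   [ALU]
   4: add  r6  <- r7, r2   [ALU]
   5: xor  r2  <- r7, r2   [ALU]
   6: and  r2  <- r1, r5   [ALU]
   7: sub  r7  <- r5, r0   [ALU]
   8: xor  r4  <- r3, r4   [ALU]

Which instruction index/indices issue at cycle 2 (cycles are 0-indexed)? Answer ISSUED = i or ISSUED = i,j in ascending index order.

ISSUED = 2,3

c0: i0 or  RAW r3
c1: i1 blt  no-port BR/BR
c2: i2&i3 blt;or  dual
c3: i4&i5 add;xor  dual
c4: i6&i7 and;sub  dual
c5: i8 xor  tail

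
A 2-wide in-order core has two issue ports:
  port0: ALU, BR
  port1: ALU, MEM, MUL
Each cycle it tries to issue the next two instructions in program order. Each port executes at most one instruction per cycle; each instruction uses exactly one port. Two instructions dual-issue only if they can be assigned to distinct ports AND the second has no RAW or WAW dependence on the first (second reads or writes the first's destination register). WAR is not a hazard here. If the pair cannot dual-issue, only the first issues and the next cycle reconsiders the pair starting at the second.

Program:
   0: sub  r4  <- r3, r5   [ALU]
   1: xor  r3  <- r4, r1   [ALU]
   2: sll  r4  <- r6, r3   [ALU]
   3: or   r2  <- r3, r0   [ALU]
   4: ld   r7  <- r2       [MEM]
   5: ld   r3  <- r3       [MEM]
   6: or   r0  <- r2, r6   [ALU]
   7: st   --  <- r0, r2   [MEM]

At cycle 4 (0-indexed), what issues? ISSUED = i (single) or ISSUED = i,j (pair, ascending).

ISSUED = 5,6

c0: i0 sub.ALU  RAW r4
c1: i1 xor.ALU  RAW r3
c2: i2,i3 sll.ALU;or.ALU  dual
c3: i4 ld.MEM  no-port MEM/MEM
c4: i5,i6 ld.MEM;or.ALU  dual
c5: i7 st.MEM  tail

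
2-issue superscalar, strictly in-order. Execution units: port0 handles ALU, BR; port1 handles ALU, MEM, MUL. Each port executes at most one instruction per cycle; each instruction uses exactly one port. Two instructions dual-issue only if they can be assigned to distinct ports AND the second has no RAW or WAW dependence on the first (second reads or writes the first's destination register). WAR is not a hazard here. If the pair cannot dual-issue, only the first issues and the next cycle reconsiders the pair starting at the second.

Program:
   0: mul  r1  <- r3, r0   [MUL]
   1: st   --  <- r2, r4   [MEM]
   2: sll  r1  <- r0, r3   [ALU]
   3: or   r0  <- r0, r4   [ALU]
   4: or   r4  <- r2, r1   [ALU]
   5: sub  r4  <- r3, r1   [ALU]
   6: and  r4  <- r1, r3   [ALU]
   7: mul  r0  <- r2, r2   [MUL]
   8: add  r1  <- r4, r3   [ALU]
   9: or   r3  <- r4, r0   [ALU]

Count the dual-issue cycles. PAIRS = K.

PAIRS = 4

#0 head=0: mul.MUL i0 no-port MUL/MEM
#1 head=1: st.MEM+sll.ALU i1,i2 dual
#2 head=3: or.ALU+or.ALU i3,i4 dual
#3 head=5: sub.ALU i5 WAW r4
#4 head=6: and.ALU+mul.MUL i6,i7 dual
#5 head=8: add.ALU+or.ALU i8,i9 dual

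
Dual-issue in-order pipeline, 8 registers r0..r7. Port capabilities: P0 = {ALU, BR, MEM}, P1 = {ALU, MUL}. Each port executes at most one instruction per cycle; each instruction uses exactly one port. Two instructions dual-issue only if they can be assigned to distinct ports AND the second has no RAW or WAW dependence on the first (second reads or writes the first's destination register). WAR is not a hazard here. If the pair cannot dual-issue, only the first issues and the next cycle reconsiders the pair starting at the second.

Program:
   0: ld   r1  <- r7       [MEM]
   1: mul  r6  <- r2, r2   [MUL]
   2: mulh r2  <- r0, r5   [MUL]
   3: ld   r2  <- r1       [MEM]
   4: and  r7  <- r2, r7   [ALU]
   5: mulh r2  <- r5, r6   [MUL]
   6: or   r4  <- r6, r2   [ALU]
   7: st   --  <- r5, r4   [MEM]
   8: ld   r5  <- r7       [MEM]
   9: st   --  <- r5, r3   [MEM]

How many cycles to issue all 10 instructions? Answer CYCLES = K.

c0: i0,i1 ld+mul  dual
c1: i2 mulh  WAW r2
c2: i3 ld  RAW r2
c3: i4,i5 and+mulh  dual
c4: i6 or  RAW r4
c5: i7 st  no-port MEM/MEM
c6: i8 ld  no-port MEM/MEM
c7: i9 st  tail

CYCLES = 8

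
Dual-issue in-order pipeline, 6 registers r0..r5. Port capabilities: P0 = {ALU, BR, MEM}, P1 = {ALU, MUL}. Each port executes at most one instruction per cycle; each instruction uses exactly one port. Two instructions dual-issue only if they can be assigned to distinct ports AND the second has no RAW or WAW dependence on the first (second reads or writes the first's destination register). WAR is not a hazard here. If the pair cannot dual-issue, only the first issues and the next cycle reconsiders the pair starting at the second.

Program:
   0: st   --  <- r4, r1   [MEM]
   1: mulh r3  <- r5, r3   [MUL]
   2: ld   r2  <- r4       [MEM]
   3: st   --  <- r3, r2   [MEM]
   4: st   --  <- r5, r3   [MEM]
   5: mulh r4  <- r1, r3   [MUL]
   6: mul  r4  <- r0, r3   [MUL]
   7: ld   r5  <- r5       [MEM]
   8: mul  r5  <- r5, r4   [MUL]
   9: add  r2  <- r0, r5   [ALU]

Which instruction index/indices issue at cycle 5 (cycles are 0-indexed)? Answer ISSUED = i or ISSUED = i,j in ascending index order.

  cy0 -> i0+i1 (st.MEM/mulh.MUL) dual
  cy1 -> i2 (ld.MEM) no-port MEM/MEM
  cy2 -> i3 (st.MEM) no-port MEM/MEM
  cy3 -> i4+i5 (st.MEM/mulh.MUL) dual
  cy4 -> i6+i7 (mul.MUL/ld.MEM) dual
  cy5 -> i8 (mul.MUL) RAW r5
  cy6 -> i9 (add.ALU) tail

ISSUED = 8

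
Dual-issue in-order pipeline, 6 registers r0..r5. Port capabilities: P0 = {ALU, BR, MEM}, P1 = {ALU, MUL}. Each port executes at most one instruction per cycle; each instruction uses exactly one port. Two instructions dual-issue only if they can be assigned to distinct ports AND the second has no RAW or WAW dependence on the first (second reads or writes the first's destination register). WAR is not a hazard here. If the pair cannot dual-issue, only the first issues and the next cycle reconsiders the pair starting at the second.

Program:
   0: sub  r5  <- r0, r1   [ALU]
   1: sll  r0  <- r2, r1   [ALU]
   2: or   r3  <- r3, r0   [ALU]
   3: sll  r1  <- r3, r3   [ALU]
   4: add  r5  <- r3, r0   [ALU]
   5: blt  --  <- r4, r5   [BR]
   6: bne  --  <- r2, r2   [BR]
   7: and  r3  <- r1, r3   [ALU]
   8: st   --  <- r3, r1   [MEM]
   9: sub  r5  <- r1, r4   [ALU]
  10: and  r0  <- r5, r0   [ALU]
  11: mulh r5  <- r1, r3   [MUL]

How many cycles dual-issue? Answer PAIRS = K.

PAIRS = 5

  cy0 -> i0/i1 (sub.ALU sll.ALU) pair
  cy1 -> i2 (or.ALU) RAW r3
  cy2 -> i3/i4 (sll.ALU add.ALU) pair
  cy3 -> i5 (blt.BR) no-port BR/BR
  cy4 -> i6/i7 (bne.BR and.ALU) pair
  cy5 -> i8/i9 (st.MEM sub.ALU) pair
  cy6 -> i10/i11 (and.ALU mulh.MUL) pair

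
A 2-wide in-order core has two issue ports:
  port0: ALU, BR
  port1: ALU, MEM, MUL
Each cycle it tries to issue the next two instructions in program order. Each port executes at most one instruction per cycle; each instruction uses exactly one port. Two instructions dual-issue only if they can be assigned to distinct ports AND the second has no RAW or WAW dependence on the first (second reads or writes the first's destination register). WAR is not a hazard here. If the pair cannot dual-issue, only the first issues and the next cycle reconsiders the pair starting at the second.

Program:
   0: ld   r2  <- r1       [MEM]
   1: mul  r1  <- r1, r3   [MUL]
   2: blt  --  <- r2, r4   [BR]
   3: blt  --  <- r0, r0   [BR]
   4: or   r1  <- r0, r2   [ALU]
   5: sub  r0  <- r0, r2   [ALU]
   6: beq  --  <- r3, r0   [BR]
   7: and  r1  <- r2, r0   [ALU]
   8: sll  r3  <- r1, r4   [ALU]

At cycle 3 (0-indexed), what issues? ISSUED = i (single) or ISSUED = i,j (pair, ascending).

t=0 i0:ld ; no-port MEM/MUL
t=1 i1,i2:mul blt ; pair
t=2 i3,i4:blt or ; pair
t=3 i5:sub ; RAW r0
t=4 i6,i7:beq and ; pair
t=5 i8:sll ; tail

ISSUED = 5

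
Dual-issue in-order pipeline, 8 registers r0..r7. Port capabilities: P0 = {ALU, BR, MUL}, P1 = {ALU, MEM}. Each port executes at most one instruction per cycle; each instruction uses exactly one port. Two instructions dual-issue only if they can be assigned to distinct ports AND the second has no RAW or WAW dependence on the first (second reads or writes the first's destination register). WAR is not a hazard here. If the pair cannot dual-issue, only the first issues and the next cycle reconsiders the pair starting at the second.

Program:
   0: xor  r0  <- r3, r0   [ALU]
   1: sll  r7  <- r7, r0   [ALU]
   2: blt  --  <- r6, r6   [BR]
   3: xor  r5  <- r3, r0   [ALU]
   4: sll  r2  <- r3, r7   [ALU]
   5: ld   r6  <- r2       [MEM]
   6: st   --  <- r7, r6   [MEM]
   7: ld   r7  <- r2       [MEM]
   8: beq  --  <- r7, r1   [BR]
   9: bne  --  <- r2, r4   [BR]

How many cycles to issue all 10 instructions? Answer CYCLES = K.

CYCLES = 8

  cy0 -> i0 (xor.ALU) RAW r0
  cy1 -> i1,i2 (sll.ALU+blt.BR) pair
  cy2 -> i3,i4 (xor.ALU+sll.ALU) pair
  cy3 -> i5 (ld.MEM) no-port MEM/MEM
  cy4 -> i6 (st.MEM) no-port MEM/MEM
  cy5 -> i7 (ld.MEM) RAW r7
  cy6 -> i8 (beq.BR) no-port BR/BR
  cy7 -> i9 (bne.BR) tail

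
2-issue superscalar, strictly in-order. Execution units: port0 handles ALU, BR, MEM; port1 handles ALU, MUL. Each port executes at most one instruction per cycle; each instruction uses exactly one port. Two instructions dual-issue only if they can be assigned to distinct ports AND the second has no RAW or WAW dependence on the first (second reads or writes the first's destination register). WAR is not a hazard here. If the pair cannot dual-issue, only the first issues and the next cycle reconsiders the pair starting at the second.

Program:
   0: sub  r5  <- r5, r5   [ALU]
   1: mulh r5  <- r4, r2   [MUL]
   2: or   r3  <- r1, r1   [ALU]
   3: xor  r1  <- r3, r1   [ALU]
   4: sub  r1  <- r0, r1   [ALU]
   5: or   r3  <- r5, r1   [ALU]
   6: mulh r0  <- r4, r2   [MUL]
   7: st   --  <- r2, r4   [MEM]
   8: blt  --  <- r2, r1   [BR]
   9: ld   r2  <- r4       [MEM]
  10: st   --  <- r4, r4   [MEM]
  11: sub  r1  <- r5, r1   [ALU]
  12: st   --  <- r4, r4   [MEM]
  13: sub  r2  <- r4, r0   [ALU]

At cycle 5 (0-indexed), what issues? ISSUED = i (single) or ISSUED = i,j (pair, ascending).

ISSUED = 7

[0] i0  sub.ALU  -- WAW r5
[1] i1&i2  mulh.MUL;or.ALU  -- pair
[2] i3  xor.ALU  -- RAW+WAW r1
[3] i4  sub.ALU  -- RAW r1
[4] i5&i6  or.ALU;mulh.MUL  -- pair
[5] i7  st.MEM  -- no-port MEM/BR
[6] i8  blt.BR  -- no-port BR/MEM
[7] i9  ld.MEM  -- no-port MEM/MEM
[8] i10&i11  st.MEM;sub.ALU  -- pair
[9] i12&i13  st.MEM;sub.ALU  -- pair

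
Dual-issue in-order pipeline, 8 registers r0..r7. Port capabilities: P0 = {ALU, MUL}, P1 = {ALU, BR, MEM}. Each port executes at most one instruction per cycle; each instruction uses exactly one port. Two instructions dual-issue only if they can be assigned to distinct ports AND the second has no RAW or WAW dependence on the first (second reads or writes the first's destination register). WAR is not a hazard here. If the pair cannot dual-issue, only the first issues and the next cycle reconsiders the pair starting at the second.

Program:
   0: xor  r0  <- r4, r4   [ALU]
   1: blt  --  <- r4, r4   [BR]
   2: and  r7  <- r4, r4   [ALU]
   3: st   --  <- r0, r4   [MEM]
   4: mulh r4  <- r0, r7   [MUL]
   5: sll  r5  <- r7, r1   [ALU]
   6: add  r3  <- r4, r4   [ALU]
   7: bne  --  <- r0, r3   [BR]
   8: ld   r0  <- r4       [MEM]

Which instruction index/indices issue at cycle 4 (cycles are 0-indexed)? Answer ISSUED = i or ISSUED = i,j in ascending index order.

ISSUED = 7

c0: i0,i1 xor.ALU/blt.BR  pair
c1: i2,i3 and.ALU/st.MEM  pair
c2: i4,i5 mulh.MUL/sll.ALU  pair
c3: i6 add.ALU  RAW r3
c4: i7 bne.BR  no-port BR/MEM
c5: i8 ld.MEM  tail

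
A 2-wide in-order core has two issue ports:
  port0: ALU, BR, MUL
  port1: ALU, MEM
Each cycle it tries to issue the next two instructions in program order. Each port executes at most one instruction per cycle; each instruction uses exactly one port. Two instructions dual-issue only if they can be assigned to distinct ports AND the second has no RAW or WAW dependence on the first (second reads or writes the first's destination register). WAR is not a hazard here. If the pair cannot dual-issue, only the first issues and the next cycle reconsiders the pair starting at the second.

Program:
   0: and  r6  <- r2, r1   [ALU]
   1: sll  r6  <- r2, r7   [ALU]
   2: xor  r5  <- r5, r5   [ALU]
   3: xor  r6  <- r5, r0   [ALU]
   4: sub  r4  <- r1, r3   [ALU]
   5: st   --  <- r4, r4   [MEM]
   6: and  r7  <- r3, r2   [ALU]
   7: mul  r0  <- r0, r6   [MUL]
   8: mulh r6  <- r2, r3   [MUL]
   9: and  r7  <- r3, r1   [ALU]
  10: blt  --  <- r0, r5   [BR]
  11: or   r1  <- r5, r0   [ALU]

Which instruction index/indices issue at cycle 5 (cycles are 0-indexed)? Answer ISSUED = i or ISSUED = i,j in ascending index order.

#0 head=0: and.ALU i0 WAW r6
#1 head=1: sll.ALU;xor.ALU i1/i2 2-wide
#2 head=3: xor.ALU;sub.ALU i3/i4 2-wide
#3 head=5: st.MEM;and.ALU i5/i6 2-wide
#4 head=7: mul.MUL i7 no-port MUL/MUL
#5 head=8: mulh.MUL;and.ALU i8/i9 2-wide
#6 head=10: blt.BR;or.ALU i10/i11 2-wide

ISSUED = 8,9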